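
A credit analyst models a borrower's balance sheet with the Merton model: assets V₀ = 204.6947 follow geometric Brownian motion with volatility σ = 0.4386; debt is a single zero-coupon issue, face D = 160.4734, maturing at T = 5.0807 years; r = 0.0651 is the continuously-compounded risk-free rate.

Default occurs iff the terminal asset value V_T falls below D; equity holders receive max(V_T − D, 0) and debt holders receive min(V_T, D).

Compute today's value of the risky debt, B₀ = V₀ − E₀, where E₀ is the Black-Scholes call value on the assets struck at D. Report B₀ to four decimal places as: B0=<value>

B0=90.5085

d₁ = [ln(V₀/D) + (r + σ²/2)T] / (σ√T)
   = [ln(204.6947/160.4734) + (0.0651 + 0.5·0.4386²)·5.0807] / (0.4386·√5.0807)
   = [0.243391 + 0.819441] / 0.988622 = 1.075064
d₂ = d₁ − σ√T = 1.075064 − 0.988622 = 0.086441
N(d₁) = 0.858827,  N(d₂) = 0.534442,  e^(−rT) = 0.718382
E₀ = V₀·N(d₁) − D·e^(−rT)·N(d₂)
   = 204.6947·0.858827 − 160.4734·0.718382·0.534442 = 114.186156
B₀ = V₀ − E₀ = 204.6947 − 114.186156 = 90.508544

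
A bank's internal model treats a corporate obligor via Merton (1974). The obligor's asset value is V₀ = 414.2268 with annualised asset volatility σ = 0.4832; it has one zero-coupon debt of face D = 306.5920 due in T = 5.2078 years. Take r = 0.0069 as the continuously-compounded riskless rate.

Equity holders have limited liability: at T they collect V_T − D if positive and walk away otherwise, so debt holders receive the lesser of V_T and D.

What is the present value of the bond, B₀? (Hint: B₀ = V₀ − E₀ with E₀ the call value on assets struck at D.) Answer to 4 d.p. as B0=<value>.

B0=200.2573

d₁ = [ln(V₀/D) + (r + σ²/2)T] / (σ√T)
   = [ln(414.2268/306.5920) + (0.0069 + 0.5·0.4832²)·5.2078] / (0.4832·√5.2078)
   = [0.300896 + 0.643898] / 1.102692 = 0.856807
d₂ = d₁ − σ√T = 0.856807 − 1.102692 = -0.245885
N(d₁) = 0.804224,  N(d₂) = 0.402886,  e^(−rT) = 0.964704
E₀ = V₀·N(d₁) − D·e^(−rT)·N(d₂)
   = 414.2268·0.804224 − 306.5920·0.964704·0.402886 = 213.969470
B₀ = V₀ − E₀ = 414.2268 − 213.969470 = 200.257330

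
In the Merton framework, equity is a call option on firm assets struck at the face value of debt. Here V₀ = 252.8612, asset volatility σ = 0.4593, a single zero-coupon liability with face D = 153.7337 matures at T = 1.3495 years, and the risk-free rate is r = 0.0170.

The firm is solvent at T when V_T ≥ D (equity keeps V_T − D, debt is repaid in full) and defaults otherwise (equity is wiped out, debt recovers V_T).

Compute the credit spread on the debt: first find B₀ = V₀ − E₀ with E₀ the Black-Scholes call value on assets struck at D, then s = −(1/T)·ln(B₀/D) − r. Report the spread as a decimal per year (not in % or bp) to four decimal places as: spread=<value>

spread=0.0451

d₁ = [ln(V₀/D) + (r + σ²/2)T] / (σ√T)
   = [ln(252.8612/153.7337) + (0.0170 + 0.5·0.4593²)·1.3495] / (0.4593·√1.3495)
   = [0.497619 + 0.165284] / 0.533560 = 1.242417
d₂ = d₁ − σ√T = 1.242417 − 0.533560 = 0.708857
N(d₁) = 0.892959,  N(d₂) = 0.760793,  e^(−rT) = 0.977320
E₀ = V₀·N(d₁) − D·e^(−rT)·N(d₂)
   = 252.8612·0.892959 − 153.7337·0.977320·0.760793 = 111.487669
B₀ = V₀ − E₀ = 252.8612 − 111.487669 = 141.373531
spread = −(1/T)·ln(B₀/D) − r = −(1/1.3495)·ln(141.373531/153.7337) − 0.0170 = 0.04510918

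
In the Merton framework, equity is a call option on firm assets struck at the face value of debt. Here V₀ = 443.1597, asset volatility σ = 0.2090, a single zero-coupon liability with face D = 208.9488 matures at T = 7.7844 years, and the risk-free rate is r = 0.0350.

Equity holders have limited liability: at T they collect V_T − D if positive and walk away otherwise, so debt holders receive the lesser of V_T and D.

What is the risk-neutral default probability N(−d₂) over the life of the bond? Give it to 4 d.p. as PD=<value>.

d₁ = [ln(V₀/D) + (r + σ²/2)T] / (σ√T)
   = [ln(443.1597/208.9488) + (0.0350 + 0.5·0.2090²)·7.7844] / (0.2090·√7.7844)
   = [0.751841 + 0.442469] / 0.583121 = 2.048134
d₂ = d₁ − σ√T = 2.048134 − 0.583121 = 1.465012
risk-neutral PD = N(−d₂) = N(-1.465012) = 0.071459

PD=0.0715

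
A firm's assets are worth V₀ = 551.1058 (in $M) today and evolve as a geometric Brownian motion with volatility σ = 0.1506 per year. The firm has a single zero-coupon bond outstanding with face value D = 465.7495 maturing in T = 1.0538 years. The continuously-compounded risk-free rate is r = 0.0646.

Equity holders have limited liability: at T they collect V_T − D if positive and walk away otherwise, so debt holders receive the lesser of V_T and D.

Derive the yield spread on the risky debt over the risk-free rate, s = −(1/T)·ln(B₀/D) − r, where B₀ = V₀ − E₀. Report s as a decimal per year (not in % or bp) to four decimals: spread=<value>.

spread=0.0045

d₁ = [ln(V₀/D) + (r + σ²/2)T] / (σ√T)
   = [ln(551.1058/465.7495) + (0.0646 + 0.5·0.1506²)·1.0538] / (0.1506·√1.0538)
   = [0.168279 + 0.080026] / 0.154598 = 1.606130
d₂ = d₁ − σ√T = 1.606130 − 0.154598 = 1.451532
N(d₁) = 0.945877,  N(d₂) = 0.926684,  e^(−rT) = 0.934190
E₀ = V₀·N(d₁) − D·e^(−rT)·N(d₂)
   = 551.1058·0.945877 − 465.7495·0.934190·0.926684 = 118.079612
B₀ = V₀ − E₀ = 551.1058 − 118.079612 = 433.026188
spread = −(1/T)·ln(B₀/D) − r = −(1/1.0538)·ln(433.026188/465.7495) − 0.0646 = 0.00453051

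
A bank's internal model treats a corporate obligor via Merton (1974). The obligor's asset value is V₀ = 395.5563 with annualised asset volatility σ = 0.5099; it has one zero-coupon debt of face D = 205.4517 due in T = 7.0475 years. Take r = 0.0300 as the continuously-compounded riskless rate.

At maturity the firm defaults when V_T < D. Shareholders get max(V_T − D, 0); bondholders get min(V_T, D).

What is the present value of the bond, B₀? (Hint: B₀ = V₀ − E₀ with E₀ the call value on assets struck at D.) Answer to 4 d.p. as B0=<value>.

d₁ = [ln(V₀/D) + (r + σ²/2)T] / (σ√T)
   = [ln(395.5563/205.4517) + (0.0300 + 0.5·0.5099²)·7.0475] / (0.5099·√7.0475)
   = [0.655082 + 1.127593] / 1.353638 = 1.316951
d₂ = d₁ − σ√T = 1.316951 − 1.353638 = -0.036687
N(d₁) = 0.906072,  N(d₂) = 0.485367,  e^(−rT) = 0.809430
E₀ = V₀·N(d₁) − D·e^(−rT)·N(d₂)
   = 395.5563·0.906072 − 205.4517·0.809430·0.485367 = 277.686698
B₀ = V₀ − E₀ = 395.5563 − 277.686698 = 117.869602

B0=117.8696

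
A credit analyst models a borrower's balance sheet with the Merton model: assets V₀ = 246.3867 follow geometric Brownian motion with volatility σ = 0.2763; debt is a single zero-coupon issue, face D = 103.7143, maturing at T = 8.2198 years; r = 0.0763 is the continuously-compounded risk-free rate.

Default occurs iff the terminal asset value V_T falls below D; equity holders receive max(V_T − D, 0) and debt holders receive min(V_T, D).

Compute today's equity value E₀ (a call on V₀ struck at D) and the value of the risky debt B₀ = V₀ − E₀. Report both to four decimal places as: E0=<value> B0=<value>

E0=191.9964 B0=54.3903

d₁ = [ln(V₀/D) + (r + σ²/2)T] / (σ√T)
   = [ln(246.3867/103.7143) + (0.0763 + 0.5·0.2763²)·8.2198] / (0.2763·√8.2198)
   = [0.865262 + 0.940927] / 0.792157 = 2.280089
d₂ = d₁ − σ√T = 2.280089 − 0.792157 = 1.487932
N(d₁) = 0.988699,  N(d₂) = 0.931616,  e^(−rT) = 0.534101
E₀ = V₀·N(d₁) − D·e^(−rT)·N(d₂)
   = 246.3867·0.988699 − 103.7143·0.534101·0.931616 = 191.996427
B₀ = V₀ − E₀ = 246.3867 − 191.996427 = 54.390273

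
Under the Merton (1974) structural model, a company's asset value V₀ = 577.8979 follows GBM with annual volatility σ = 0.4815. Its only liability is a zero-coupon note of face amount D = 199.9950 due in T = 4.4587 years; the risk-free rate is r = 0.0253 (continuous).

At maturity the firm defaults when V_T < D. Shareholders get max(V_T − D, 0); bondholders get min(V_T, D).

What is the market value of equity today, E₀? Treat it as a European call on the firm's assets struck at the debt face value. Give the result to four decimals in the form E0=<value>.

d₁ = [ln(V₀/D) + (r + σ²/2)T] / (σ√T)
   = [ln(577.8979/199.9950) + (0.0253 + 0.5·0.4815²)·4.4587] / (0.4815·√4.4587)
   = [1.061105 + 0.629663] / 1.016718 = 1.662966
d₂ = d₁ − σ√T = 1.662966 − 1.016718 = 0.646249
N(d₁) = 0.951840,  N(d₂) = 0.740941,  e^(−rT) = 0.893325
E₀ = V₀·N(d₁) − D·e^(−rT)·N(d₂)
   = 577.8979·0.951840 − 199.9950·0.893325·0.740941 = 417.689735

E0=417.6897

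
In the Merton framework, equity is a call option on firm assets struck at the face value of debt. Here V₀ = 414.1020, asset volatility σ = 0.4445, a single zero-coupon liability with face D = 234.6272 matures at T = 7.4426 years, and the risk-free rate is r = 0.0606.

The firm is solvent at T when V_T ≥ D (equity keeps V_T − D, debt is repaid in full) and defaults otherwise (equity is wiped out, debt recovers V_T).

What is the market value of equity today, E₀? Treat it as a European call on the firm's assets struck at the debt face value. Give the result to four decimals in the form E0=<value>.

d₁ = [ln(V₀/D) + (r + σ²/2)T] / (σ√T)
   = [ln(414.1020/234.6272) + (0.0606 + 0.5·0.4445²)·7.4426] / (0.4445·√7.4426)
   = [0.568114 + 1.186277] / 1.212646 = 1.446746
d₂ = d₁ − σ√T = 1.446746 − 1.212646 = 0.234100
N(d₁) = 0.926016,  N(d₂) = 0.592546,  e^(−rT) = 0.636977
E₀ = V₀·N(d₁) − D·e^(−rT)·N(d₂)
   = 414.1020·0.926016 − 234.6272·0.636977·0.592546 = 294.907747

E0=294.9077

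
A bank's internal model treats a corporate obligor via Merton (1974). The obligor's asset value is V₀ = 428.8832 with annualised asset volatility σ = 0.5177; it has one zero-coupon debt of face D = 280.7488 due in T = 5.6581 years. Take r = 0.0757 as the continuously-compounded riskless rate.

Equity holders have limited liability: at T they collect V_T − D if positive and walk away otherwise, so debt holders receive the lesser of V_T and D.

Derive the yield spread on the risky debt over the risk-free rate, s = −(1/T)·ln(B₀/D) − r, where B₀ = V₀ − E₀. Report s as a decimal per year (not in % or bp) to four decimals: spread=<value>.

spread=0.0498

d₁ = [ln(V₀/D) + (r + σ²/2)T] / (σ√T)
   = [ln(428.8832/280.7488) + (0.0757 + 0.5·0.5177²)·5.6581] / (0.5177·√5.6581)
   = [0.423724 + 1.186541] / 1.231441 = 1.307627
d₂ = d₁ − σ√T = 1.307627 − 1.231441 = 0.076187
N(d₁) = 0.904500,  N(d₂) = 0.530365,  e^(−rT) = 0.651604
E₀ = V₀·N(d₁) − D·e^(−rT)·N(d₂)
   = 428.8832·0.904500 − 280.7488·0.651604·0.530365 = 290.901547
B₀ = V₀ − E₀ = 428.8832 − 290.901547 = 137.981653
spread = −(1/T)·ln(B₀/D) − r = −(1/5.6581)·ln(137.981653/280.7488) − 0.0757 = 0.04984384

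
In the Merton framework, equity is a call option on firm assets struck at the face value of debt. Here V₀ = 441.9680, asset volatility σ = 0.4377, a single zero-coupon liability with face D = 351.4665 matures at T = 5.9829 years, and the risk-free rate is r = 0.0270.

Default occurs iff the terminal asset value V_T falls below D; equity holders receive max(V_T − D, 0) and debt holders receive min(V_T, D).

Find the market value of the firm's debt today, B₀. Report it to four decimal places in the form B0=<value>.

B0=210.6128

d₁ = [ln(V₀/D) + (r + σ²/2)T] / (σ√T)
   = [ln(441.9680/351.4665) + (0.0270 + 0.5·0.4377²)·5.9829] / (0.4377·√5.9829)
   = [0.229123 + 0.734644] / 1.070613 = 0.900202
d₂ = d₁ − σ√T = 0.900202 − 1.070613 = -0.170411
N(d₁) = 0.815993,  N(d₂) = 0.432343,  e^(−rT) = 0.850834
E₀ = V₀·N(d₁) − D·e^(−rT)·N(d₂)
   = 441.9680·0.815993 − 351.4665·0.850834·0.432343 = 231.355213
B₀ = V₀ − E₀ = 441.9680 − 231.355213 = 210.612787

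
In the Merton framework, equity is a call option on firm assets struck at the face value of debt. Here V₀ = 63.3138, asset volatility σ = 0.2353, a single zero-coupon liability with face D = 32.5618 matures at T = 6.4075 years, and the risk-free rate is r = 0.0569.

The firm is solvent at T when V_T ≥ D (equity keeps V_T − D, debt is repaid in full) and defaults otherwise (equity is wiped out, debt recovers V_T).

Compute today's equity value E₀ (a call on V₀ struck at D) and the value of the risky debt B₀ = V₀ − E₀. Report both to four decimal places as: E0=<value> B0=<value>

E0=41.0719 B0=22.2419

d₁ = [ln(V₀/D) + (r + σ²/2)T] / (σ√T)
   = [ln(63.3138/32.5618) + (0.0569 + 0.5·0.2353²)·6.4075] / (0.2353·√6.4075)
   = [0.664963 + 0.541966] / 0.595616 = 2.026355
d₂ = d₁ − σ√T = 2.026355 − 0.595616 = 1.430740
N(d₁) = 0.978636,  N(d₂) = 0.923748,  e^(−rT) = 0.694484
E₀ = V₀·N(d₁) − D·e^(−rT)·N(d₂)
   = 63.3138·0.978636 − 32.5618·0.694484·0.923748 = 41.071861
B₀ = V₀ − E₀ = 63.3138 − 41.071861 = 22.241939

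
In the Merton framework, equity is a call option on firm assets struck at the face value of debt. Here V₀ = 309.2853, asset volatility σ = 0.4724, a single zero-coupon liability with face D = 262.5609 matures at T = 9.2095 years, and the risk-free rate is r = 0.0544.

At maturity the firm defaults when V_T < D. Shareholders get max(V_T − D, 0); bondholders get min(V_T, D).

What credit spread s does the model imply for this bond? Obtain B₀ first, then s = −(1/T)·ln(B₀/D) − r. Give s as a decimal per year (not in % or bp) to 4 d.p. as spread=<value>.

spread=0.0500

d₁ = [ln(V₀/D) + (r + σ²/2)T] / (σ√T)
   = [ln(309.2853/262.5609) + (0.0544 + 0.5·0.4724²)·9.2095] / (0.4724·√9.2095)
   = [0.163781 + 1.528601] / 1.433600 = 1.180512
d₂ = d₁ − σ√T = 1.180512 − 1.433600 = -0.253088
N(d₁) = 0.881102,  N(d₂) = 0.400100,  e^(−rT) = 0.605926
E₀ = V₀·N(d₁) − D·e^(−rT)·N(d₂)
   = 309.2853·0.881102 − 262.5609·0.605926·0.400100 = 208.858826
B₀ = V₀ − E₀ = 309.2853 − 208.858826 = 100.426474
spread = −(1/T)·ln(B₀/D) − r = −(1/9.2095)·ln(100.426474/262.5609) − 0.0544 = 0.04995498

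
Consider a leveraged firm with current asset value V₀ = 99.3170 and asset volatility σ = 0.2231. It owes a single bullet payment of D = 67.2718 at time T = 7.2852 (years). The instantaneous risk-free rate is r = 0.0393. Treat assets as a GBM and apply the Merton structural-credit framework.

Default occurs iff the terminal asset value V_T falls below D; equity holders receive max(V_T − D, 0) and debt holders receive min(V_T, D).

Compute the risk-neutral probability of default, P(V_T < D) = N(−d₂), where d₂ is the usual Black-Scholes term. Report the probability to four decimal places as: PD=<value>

d₁ = [ln(V₀/D) + (r + σ²/2)T] / (σ√T)
   = [ln(99.3170/67.2718) + (0.0393 + 0.5·0.2231²)·7.2852] / (0.2231·√7.2852)
   = [0.389576 + 0.467614] / 0.602172 = 1.423497
d₂ = d₁ − σ√T = 1.423497 − 0.602172 = 0.821325
risk-neutral PD = N(−d₂) = N(-0.821325) = 0.205731

PD=0.2057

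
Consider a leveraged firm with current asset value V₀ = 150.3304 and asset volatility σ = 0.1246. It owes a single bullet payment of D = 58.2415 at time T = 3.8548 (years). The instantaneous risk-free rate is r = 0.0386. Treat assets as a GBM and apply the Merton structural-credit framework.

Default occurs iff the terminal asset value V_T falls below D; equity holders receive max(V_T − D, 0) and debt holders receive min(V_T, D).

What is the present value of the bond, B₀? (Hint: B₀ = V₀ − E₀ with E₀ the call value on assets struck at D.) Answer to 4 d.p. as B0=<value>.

d₁ = [ln(V₀/D) + (r + σ²/2)T] / (σ√T)
   = [ln(150.3304/58.2415) + (0.0386 + 0.5·0.1246²)·3.8548] / (0.1246·√3.8548)
   = [0.948237 + 0.178718] / 0.244635 = 4.606679
d₂ = d₁ − σ√T = 4.606679 − 0.244635 = 4.362044
N(d₁) = 0.999998,  N(d₂) = 0.999994,  e^(−rT) = 0.861746
E₀ = V₀·N(d₁) − D·e^(−rT)·N(d₂)
   = 150.3304·0.999998 − 58.2415·0.861746·0.999994 = 100.141064
B₀ = V₀ − E₀ = 150.3304 − 100.141064 = 50.189336

B0=50.1893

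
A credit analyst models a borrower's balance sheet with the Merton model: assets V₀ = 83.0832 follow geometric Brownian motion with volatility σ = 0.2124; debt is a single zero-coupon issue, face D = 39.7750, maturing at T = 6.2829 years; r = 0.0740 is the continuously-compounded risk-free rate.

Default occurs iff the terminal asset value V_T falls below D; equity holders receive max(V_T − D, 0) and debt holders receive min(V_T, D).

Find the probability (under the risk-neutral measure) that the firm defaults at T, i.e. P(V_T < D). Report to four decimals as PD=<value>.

PD=0.0233

d₁ = [ln(V₀/D) + (r + σ²/2)T] / (σ√T)
   = [ln(83.0832/39.7750) + (0.0740 + 0.5·0.2124²)·6.2829] / (0.2124·√6.2829)
   = [0.736604 + 0.606657] / 0.532396 = 2.523050
d₂ = d₁ − σ√T = 2.523050 − 0.532396 = 1.990654
risk-neutral PD = N(−d₂) = N(-1.990654) = 0.023259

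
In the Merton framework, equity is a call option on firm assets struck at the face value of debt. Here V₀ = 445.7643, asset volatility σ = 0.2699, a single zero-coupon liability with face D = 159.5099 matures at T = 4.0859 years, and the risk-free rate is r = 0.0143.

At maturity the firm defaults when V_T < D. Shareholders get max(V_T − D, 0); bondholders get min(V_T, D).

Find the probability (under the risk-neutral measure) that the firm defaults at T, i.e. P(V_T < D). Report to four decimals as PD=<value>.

PD=0.0429

d₁ = [ln(V₀/D) + (r + σ²/2)T] / (σ√T)
   = [ln(445.7643/159.5099) + (0.0143 + 0.5·0.2699²)·4.0859] / (0.2699·√4.0859)
   = [1.027684 + 0.207249] / 0.545565 = 2.263585
d₂ = d₁ − σ√T = 2.263585 − 0.545565 = 1.718020
risk-neutral PD = N(−d₂) = N(-1.718020) = 0.042897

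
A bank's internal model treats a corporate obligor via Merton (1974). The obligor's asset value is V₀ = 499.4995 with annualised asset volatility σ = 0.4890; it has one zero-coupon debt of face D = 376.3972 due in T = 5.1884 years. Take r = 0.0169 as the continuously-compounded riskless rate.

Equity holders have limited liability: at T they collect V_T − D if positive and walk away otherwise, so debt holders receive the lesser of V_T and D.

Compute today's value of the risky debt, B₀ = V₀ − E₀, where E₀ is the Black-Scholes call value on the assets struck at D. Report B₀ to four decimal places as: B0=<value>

B0=235.1364

d₁ = [ln(V₀/D) + (r + σ²/2)T] / (σ√T)
   = [ln(499.4995/376.3972) + (0.0169 + 0.5·0.4890²)·5.1884] / (0.4890·√5.1884)
   = [0.282962 + 0.708012] / 1.113847 = 0.889685
d₂ = d₁ − σ√T = 0.889685 − 1.113847 = -0.224162
N(d₁) = 0.813183,  N(d₂) = 0.411316,  e^(−rT) = 0.916050
E₀ = V₀·N(d₁) − D·e^(−rT)·N(d₂)
   = 499.4995·0.813183 − 376.3972·0.916050·0.411316 = 264.363128
B₀ = V₀ − E₀ = 499.4995 − 264.363128 = 235.136372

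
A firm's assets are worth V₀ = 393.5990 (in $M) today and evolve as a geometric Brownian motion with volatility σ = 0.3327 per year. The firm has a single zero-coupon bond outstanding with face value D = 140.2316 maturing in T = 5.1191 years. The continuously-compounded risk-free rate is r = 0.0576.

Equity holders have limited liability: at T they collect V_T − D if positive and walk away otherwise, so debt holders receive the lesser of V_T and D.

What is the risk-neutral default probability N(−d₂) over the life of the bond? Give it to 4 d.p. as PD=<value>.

d₁ = [ln(V₀/D) + (r + σ²/2)T] / (σ√T)
   = [ln(393.5990/140.2316) + (0.0576 + 0.5·0.3327²)·5.1191] / (0.3327·√5.1191)
   = [1.032037 + 0.578175] / 0.752748 = 2.139112
d₂ = d₁ − σ√T = 2.139112 − 0.752748 = 1.386364
risk-neutral PD = N(−d₂) = N(-1.386364) = 0.082818

PD=0.0828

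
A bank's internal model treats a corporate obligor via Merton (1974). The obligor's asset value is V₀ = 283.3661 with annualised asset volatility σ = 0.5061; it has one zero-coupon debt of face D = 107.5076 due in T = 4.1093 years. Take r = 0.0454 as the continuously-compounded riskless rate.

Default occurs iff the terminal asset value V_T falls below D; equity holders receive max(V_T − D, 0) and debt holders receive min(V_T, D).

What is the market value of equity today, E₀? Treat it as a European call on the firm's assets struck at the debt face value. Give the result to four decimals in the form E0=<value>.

d₁ = [ln(V₀/D) + (r + σ²/2)T] / (σ√T)
   = [ln(283.3661/107.5076) + (0.0454 + 0.5·0.5061²)·4.1093] / (0.5061·√4.1093)
   = [0.969178 + 0.712835] / 1.025936 = 1.639491
d₂ = d₁ − σ√T = 1.639491 − 1.025936 = 0.613555
N(d₁) = 0.949444,  N(d₂) = 0.730245,  e^(−rT) = 0.829807
E₀ = V₀·N(d₁) − D·e^(−rT)·N(d₂)
   = 283.3661·0.949444 − 107.5076·0.829807·0.730245 = 203.894794

E0=203.8948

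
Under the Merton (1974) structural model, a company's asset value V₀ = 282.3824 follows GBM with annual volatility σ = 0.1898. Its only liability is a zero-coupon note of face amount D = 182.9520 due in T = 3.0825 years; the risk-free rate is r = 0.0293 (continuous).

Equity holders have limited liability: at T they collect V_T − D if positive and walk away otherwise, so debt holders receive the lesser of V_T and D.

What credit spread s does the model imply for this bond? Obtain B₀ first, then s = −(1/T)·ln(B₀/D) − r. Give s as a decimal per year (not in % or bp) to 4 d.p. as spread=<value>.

d₁ = [ln(V₀/D) + (r + σ²/2)T] / (σ√T)
   = [ln(282.3824/182.9520) + (0.0293 + 0.5·0.1898²)·3.0825] / (0.1898·√3.0825)
   = [0.434038 + 0.145839] / 0.333233 = 1.740158
d₂ = d₁ − σ√T = 1.740158 − 0.333233 = 1.406925
N(d₁) = 0.959084,  N(d₂) = 0.920275,  e^(−rT) = 0.913641
E₀ = V₀·N(d₁) − D·e^(−rT)·N(d₂)
   = 282.3824·0.959084 − 182.9520·0.913641·0.920275 = 117.002240
B₀ = V₀ − E₀ = 282.3824 − 117.002240 = 165.380160
spread = −(1/T)·ln(B₀/D) − r = −(1/3.0825)·ln(165.380160/182.9520) − 0.0293 = 0.00345815

spread=0.0035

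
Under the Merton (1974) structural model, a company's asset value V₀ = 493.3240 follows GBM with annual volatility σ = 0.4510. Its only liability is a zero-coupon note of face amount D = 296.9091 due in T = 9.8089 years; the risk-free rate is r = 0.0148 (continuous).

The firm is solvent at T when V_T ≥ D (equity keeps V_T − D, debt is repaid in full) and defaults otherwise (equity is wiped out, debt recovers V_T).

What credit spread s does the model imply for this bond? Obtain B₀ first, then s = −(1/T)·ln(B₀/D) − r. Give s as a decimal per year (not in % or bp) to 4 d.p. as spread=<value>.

spread=0.0460

d₁ = [ln(V₀/D) + (r + σ²/2)T] / (σ√T)
   = [ln(493.3240/296.9091) + (0.0148 + 0.5·0.4510²)·9.8089] / (0.4510·√9.8089)
   = [0.507740 + 1.142742] / 1.412494 = 1.168487
d₂ = d₁ − σ√T = 1.168487 − 1.412494 = -0.244007
N(d₁) = 0.878695,  N(d₂) = 0.403613,  e^(−rT) = 0.864874
E₀ = V₀·N(d₁) − D·e^(−rT)·N(d₂)
   = 493.3240·0.878695 − 296.9091·0.864874·0.403613 = 329.838008
B₀ = V₀ − E₀ = 493.3240 − 329.838008 = 163.485992
spread = −(1/T)·ln(B₀/D) − r = −(1/9.8089)·ln(163.485992/296.9091) − 0.0148 = 0.04603238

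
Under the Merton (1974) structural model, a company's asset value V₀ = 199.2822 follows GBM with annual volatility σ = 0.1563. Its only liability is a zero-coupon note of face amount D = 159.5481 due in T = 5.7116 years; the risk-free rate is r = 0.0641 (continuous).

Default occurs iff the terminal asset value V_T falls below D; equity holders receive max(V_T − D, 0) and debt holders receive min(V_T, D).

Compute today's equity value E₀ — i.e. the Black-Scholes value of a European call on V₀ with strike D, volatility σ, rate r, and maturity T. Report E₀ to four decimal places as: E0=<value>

d₁ = [ln(V₀/D) + (r + σ²/2)T] / (σ√T)
   = [ln(199.2822/159.5481) + (0.0641 + 0.5·0.1563²)·5.7116] / (0.1563·√5.7116)
   = [0.222376 + 0.435880] / 0.373541 = 1.762208
d₂ = d₁ − σ√T = 1.762208 − 0.373541 = 1.388667
N(d₁) = 0.960983,  N(d₂) = 0.917533,  e^(−rT) = 0.693424
E₀ = V₀·N(d₁) − D·e^(−rT)·N(d₂)
   = 199.2822·0.960983 − 159.5481·0.693424·0.917533 = 89.995991

E0=89.9960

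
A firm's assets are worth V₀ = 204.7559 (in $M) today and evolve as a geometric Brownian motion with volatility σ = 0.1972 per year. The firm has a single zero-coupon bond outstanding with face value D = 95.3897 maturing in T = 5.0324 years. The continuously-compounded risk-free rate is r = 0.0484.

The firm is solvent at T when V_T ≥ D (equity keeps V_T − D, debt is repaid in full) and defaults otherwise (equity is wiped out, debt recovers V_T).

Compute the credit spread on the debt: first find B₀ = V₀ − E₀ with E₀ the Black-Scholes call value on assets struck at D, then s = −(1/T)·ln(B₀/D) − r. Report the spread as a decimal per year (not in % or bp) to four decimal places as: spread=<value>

spread=0.0006

d₁ = [ln(V₀/D) + (r + σ²/2)T] / (σ√T)
   = [ln(204.7559/95.3897) + (0.0484 + 0.5·0.1972²)·5.0324] / (0.1972·√5.0324)
   = [0.763848 + 0.341418] / 0.442379 = 2.498459
d₂ = d₁ − σ√T = 2.498459 − 0.442379 = 2.056080
N(d₁) = 0.993763,  N(d₂) = 0.980113,  e^(−rT) = 0.783826
E₀ = V₀·N(d₁) − D·e^(−rT)·N(d₂)
   = 204.7559·0.993763 − 95.3897·0.783826·0.980113 = 130.196921
B₀ = V₀ − E₀ = 204.7559 − 130.196921 = 74.558979
spread = −(1/T)·ln(B₀/D) − r = −(1/5.0324)·ln(74.558979/95.3897) − 0.0484 = 0.00055877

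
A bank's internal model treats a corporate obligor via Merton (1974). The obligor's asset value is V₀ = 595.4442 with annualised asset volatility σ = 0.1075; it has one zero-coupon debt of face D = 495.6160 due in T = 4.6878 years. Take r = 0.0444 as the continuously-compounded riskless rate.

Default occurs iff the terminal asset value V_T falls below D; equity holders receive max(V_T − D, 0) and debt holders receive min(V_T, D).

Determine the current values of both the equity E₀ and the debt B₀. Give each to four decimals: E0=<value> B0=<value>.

d₁ = [ln(V₀/D) + (r + σ²/2)T] / (σ√T)
   = [ln(595.4442/495.6160) + (0.0444 + 0.5·0.1075²)·4.6878] / (0.1075·√4.6878)
   = [0.183506 + 0.235225] / 0.232752 = 1.799046
d₂ = d₁ − σ√T = 1.799046 − 0.232752 = 1.566295
N(d₁) = 0.963994,  N(d₂) = 0.941360,  e^(−rT) = 0.812095
E₀ = V₀·N(d₁) − D·e^(−rT)·N(d₂)
   = 595.4442·0.963994 − 495.6160·0.812095·0.941360 = 195.119482
B₀ = V₀ − E₀ = 595.4442 − 195.119482 = 400.324718

E0=195.1195 B0=400.3247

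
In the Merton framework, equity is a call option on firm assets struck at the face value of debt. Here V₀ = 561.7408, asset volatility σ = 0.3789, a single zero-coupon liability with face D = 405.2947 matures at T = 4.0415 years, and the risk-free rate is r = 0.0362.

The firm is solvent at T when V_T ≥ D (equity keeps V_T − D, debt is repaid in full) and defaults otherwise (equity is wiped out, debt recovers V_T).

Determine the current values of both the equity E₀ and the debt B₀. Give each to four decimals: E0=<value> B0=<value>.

d₁ = [ln(V₀/D) + (r + σ²/2)T] / (σ√T)
   = [ln(561.7408/405.2947) + (0.0362 + 0.5·0.3789²)·4.0415] / (0.3789·√4.0415)
   = [0.326426 + 0.436412] / 0.761721 = 1.001466
d₂ = d₁ − σ√T = 1.001466 − 0.761721 = 0.239745
N(d₁) = 0.841699,  N(d₂) = 0.594736,  e^(−rT) = 0.863897
E₀ = V₀·N(d₁) − D·e^(−rT)·N(d₂)
   = 561.7408·0.841699 − 405.2947·0.863897·0.594736 = 264.580266
B₀ = V₀ − E₀ = 561.7408 − 264.580266 = 297.160534

E0=264.5803 B0=297.1605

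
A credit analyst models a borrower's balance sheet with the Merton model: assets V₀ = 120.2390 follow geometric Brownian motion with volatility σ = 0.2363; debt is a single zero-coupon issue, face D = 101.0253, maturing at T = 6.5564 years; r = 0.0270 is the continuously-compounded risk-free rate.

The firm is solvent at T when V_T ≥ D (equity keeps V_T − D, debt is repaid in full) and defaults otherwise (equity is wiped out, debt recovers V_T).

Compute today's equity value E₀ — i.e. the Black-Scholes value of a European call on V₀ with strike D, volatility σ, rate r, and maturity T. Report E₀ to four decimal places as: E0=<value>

E0=45.9771

d₁ = [ln(V₀/D) + (r + σ²/2)T] / (σ√T)
   = [ln(120.2390/101.0253) + (0.0270 + 0.5·0.2363²)·6.5564] / (0.2363·√6.5564)
   = [0.174110 + 0.360070] / 0.605057 = 0.882859
d₂ = d₁ − σ√T = 0.882859 − 0.605057 = 0.277802
N(d₁) = 0.811344,  N(d₂) = 0.609418,  e^(−rT) = 0.837761
E₀ = V₀·N(d₁) − D·e^(−rT)·N(d₂)
   = 120.2390·0.811344 − 101.0253·0.837761·0.609418 = 45.977078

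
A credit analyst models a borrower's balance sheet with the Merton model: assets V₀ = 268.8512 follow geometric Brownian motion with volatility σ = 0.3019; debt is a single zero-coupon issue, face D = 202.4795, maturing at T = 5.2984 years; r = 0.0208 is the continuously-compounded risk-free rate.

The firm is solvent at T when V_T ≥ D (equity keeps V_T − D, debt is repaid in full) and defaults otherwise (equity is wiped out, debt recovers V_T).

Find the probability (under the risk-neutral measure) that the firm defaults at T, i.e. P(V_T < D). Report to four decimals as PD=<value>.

d₁ = [ln(V₀/D) + (r + σ²/2)T] / (σ√T)
   = [ln(268.8512/202.4795) + (0.0208 + 0.5·0.3019²)·5.2984] / (0.3019·√5.2984)
   = [0.283519 + 0.351664] / 0.694921 = 0.914037
d₂ = d₁ − σ√T = 0.914037 − 0.694921 = 0.219116
risk-neutral PD = N(−d₂) = N(-0.219116) = 0.413280

PD=0.4133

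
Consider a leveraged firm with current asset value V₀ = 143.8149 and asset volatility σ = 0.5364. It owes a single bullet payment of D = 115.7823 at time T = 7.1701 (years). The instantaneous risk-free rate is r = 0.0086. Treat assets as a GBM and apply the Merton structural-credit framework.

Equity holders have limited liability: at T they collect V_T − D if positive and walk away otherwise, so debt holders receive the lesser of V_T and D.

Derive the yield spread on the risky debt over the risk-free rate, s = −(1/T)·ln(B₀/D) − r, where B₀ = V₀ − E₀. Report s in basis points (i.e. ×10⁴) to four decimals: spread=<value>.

spread=861.9749

d₁ = [ln(V₀/D) + (r + σ²/2)T] / (σ√T)
   = [ln(143.8149/115.7823) + (0.0086 + 0.5·0.5364²)·7.1701] / (0.5364·√7.1701)
   = [0.216815 + 1.093171] / 1.436321 = 0.912043
d₂ = d₁ − σ√T = 0.912043 − 1.436321 = -0.524277
N(d₁) = 0.819127,  N(d₂) = 0.300043,  e^(−rT) = 0.940200
E₀ = V₀·N(d₁) − D·e^(−rT)·N(d₂)
   = 143.8149·0.819127 − 115.7823·0.940200·0.300043 = 85.140459
B₀ = V₀ − E₀ = 143.8149 − 85.140459 = 58.674441
spread = −(1/T)·ln(B₀/D) − r = −(1/7.1701)·ln(58.674441/115.7823) − 0.0086 = 0.08619749
in basis points: 0.08619749 × 10⁴ = 861.9749 bp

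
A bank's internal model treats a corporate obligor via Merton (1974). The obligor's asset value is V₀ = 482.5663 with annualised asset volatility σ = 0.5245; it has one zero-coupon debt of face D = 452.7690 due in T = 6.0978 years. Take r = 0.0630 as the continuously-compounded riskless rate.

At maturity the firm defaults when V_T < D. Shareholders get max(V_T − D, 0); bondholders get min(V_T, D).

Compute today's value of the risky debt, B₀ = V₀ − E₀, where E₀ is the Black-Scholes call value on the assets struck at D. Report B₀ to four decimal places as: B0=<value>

B0=194.9402

d₁ = [ln(V₀/D) + (r + σ²/2)T] / (σ√T)
   = [ln(482.5663/452.7690) + (0.0630 + 0.5·0.5245²)·6.0978] / (0.5245·√6.0978)
   = [0.063736 + 1.222915] / 1.295186 = 0.993410
d₂ = d₁ − σ√T = 0.993410 − 1.295186 = -0.301776
N(d₁) = 0.839745,  N(d₂) = 0.381412,  e^(−rT) = 0.681022
E₀ = V₀·N(d₁) − D·e^(−rT)·N(d₂)
   = 482.5663·0.839745 − 452.7690·0.681022·0.381412 = 287.626106
B₀ = V₀ − E₀ = 482.5663 − 287.626106 = 194.940194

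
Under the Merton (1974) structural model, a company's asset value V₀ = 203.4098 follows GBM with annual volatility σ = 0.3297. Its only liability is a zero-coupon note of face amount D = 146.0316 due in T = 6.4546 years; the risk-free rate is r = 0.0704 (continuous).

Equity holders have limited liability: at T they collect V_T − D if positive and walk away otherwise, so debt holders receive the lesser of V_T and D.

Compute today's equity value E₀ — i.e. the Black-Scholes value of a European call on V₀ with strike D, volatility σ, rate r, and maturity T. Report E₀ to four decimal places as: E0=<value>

E0=120.9029

d₁ = [ln(V₀/D) + (r + σ²/2)T] / (σ√T)
   = [ln(203.4098/146.0316) + (0.0704 + 0.5·0.3297²)·6.4546] / (0.3297·√6.4546)
   = [0.331400 + 0.805218] / 0.837633 = 1.356941
d₂ = d₁ − σ√T = 1.356941 − 0.837633 = 0.519308
N(d₁) = 0.912600,  N(d₂) = 0.698227,  e^(−rT) = 0.634826
E₀ = V₀·N(d₁) − D·e^(−rT)·N(d₂)
   = 203.4098·0.912600 − 146.0316·0.634826·0.698227 = 120.902850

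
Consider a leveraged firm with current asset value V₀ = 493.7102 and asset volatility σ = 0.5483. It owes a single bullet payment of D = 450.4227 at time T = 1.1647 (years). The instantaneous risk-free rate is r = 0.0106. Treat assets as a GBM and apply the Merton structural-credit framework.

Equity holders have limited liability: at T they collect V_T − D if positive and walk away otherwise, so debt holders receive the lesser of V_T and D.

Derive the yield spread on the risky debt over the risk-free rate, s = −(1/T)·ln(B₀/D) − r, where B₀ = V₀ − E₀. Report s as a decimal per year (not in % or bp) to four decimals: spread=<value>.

spread=0.1854

d₁ = [ln(V₀/D) + (r + σ²/2)T] / (σ√T)
   = [ln(493.7102/450.4227) + (0.0106 + 0.5·0.5483²)·1.1647] / (0.5483·√1.1647)
   = [0.091762 + 0.187419] / 0.591732 = 0.471804
d₂ = d₁ − σ√T = 0.471804 − 0.591732 = -0.119928
N(d₁) = 0.681467,  N(d₂) = 0.452270,  e^(−rT) = 0.987730
E₀ = V₀·N(d₁) − D·e^(−rT)·N(d₂)
   = 493.7102·0.681467 − 450.4227·0.987730·0.452270 = 135.233915
B₀ = V₀ − E₀ = 493.7102 − 135.233915 = 358.476285
spread = −(1/T)·ln(B₀/D) − r = −(1/1.1647)·ln(358.476285/450.4227) − 0.0106 = 0.18543672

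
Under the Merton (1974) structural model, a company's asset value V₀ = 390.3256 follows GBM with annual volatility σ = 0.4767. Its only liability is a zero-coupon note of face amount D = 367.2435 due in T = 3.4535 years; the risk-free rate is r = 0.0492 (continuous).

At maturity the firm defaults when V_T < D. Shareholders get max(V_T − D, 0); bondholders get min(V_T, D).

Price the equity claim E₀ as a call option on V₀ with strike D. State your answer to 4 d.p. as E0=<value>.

d₁ = [ln(V₀/D) + (r + σ²/2)T] / (σ√T)
   = [ln(390.3256/367.2435) + (0.0492 + 0.5·0.4767²)·3.4535] / (0.4767·√3.4535)
   = [0.060956 + 0.562304] / 0.885880 = 0.703549
d₂ = d₁ − σ√T = 0.703549 − 0.885880 = -0.182331
N(d₁) = 0.759143,  N(d₂) = 0.427662,  e^(−rT) = 0.843739
E₀ = V₀·N(d₁) − D·e^(−rT)·N(d₂)
   = 390.3256·0.759143 − 367.2435·0.843739·0.427662 = 163.798833

E0=163.7988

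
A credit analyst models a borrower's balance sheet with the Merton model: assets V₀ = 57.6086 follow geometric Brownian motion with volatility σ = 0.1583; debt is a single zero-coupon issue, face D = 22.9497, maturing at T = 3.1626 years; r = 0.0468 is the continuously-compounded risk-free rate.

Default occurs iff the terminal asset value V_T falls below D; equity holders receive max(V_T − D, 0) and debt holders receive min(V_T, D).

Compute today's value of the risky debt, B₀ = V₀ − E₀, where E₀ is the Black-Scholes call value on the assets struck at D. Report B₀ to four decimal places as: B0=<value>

d₁ = [ln(V₀/D) + (r + σ²/2)T] / (σ√T)
   = [ln(57.6086/22.9497) + (0.0468 + 0.5·0.1583²)·3.1626] / (0.1583·√3.1626)
   = [0.920367 + 0.187635] / 0.281516 = 3.935842
d₂ = d₁ − σ√T = 3.935842 − 0.281516 = 3.654326
N(d₁) = 0.999959,  N(d₂) = 0.999871,  e^(−rT) = 0.862423
E₀ = V₀·N(d₁) − D·e^(−rT)·N(d₂)
   = 57.6086·0.999959 − 22.9497·0.862423·0.999871 = 37.816420
B₀ = V₀ − E₀ = 57.6086 − 37.816420 = 19.792180

B0=19.7922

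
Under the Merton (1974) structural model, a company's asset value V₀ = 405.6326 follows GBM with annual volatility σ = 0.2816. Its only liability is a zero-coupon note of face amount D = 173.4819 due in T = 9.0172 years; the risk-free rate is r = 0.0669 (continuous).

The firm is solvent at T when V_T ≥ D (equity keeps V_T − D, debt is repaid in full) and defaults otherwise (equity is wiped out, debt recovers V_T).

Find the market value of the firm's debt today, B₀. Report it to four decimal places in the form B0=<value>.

B0=92.1841

d₁ = [ln(V₀/D) + (r + σ²/2)T] / (σ√T)
   = [ln(405.6326/173.4819) + (0.0669 + 0.5·0.2816²)·9.0172] / (0.2816·√9.0172)
   = [0.849375 + 0.960776] / 0.845607 = 2.140653
d₂ = d₁ − σ√T = 2.140653 − 0.845607 = 1.295046
N(d₁) = 0.983849,  N(d₂) = 0.902348,  e^(−rT) = 0.547031
E₀ = V₀·N(d₁) − D·e^(−rT)·N(d₂)
   = 405.6326·0.983849 − 173.4819·0.547031·0.902348 = 313.448507
B₀ = V₀ − E₀ = 405.6326 − 313.448507 = 92.184093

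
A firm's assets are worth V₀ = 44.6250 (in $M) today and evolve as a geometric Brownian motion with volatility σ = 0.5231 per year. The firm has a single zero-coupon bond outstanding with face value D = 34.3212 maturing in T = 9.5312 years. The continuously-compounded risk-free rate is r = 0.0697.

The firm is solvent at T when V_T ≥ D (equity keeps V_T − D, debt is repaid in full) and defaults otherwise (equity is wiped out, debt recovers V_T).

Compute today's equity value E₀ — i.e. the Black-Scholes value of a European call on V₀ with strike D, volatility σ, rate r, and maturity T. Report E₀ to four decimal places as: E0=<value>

E0=33.6949

d₁ = [ln(V₀/D) + (r + σ²/2)T] / (σ√T)
   = [ln(44.6250/34.3212) + (0.0697 + 0.5·0.5231²)·9.5312] / (0.5231·√9.5312)
   = [0.262531 + 1.968353] / 1.614948 = 1.381397
d₂ = d₁ − σ√T = 1.381397 − 1.614948 = -0.233551
N(d₁) = 0.916422,  N(d₂) = 0.407667,  e^(−rT) = 0.514621
E₀ = V₀·N(d₁) − D·e^(−rT)·N(d₂)
   = 44.6250·0.916422 − 34.3212·0.514621·0.407667 = 33.694933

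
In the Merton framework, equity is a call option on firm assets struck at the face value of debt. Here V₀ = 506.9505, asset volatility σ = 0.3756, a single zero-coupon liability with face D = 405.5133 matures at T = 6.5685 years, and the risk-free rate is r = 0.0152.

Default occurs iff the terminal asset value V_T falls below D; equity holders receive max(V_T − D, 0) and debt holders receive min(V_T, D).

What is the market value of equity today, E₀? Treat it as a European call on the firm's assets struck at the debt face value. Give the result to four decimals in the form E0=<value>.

d₁ = [ln(V₀/D) + (r + σ²/2)T] / (σ√T)
   = [ln(506.9505/405.5133) + (0.0152 + 0.5·0.3756²)·6.5685] / (0.3756·√6.5685)
   = [0.223260 + 0.563168] / 0.962628 = 0.816959
d₂ = d₁ − σ√T = 0.816959 − 0.962628 = -0.145670
N(d₁) = 0.793024,  N(d₂) = 0.442091,  e^(−rT) = 0.904981
E₀ = V₀·N(d₁) − D·e^(−rT)·N(d₂)
   = 506.9505·0.793024 − 405.5133·0.904981·0.442091 = 239.784498

E0=239.7845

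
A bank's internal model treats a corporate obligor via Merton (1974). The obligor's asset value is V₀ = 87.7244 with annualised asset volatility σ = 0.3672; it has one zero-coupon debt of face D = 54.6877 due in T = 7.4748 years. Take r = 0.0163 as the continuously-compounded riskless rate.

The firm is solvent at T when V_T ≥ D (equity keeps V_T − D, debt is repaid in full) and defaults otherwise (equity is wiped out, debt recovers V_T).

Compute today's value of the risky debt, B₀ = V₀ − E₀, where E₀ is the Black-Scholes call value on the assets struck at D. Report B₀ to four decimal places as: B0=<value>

B0=37.9609

d₁ = [ln(V₀/D) + (r + σ²/2)T] / (σ√T)
   = [ln(87.7244/54.6877) + (0.0163 + 0.5·0.3672²)·7.4748] / (0.3672·√7.4748)
   = [0.472561 + 0.625775] / 1.003928 = 1.094039
d₂ = d₁ − σ√T = 1.094039 − 1.003928 = 0.090111
N(d₁) = 0.863031,  N(d₂) = 0.535901,  e^(−rT) = 0.885291
E₀ = V₀·N(d₁) − D·e^(−rT)·N(d₂)
   = 87.7244·0.863031 − 54.6877·0.885291·0.535901 = 49.763517
B₀ = V₀ − E₀ = 87.7244 − 49.763517 = 37.960883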